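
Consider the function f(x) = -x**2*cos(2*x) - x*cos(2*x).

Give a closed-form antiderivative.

An antiderivative is F(x) = -(2*x**2*sin(2*x) + 2*x*sin(2*x) + 2*x*cos(2*x) - sin(2*x) + cos(2*x))/4.

Integrate term by term and add the pieces.
Check: d/dx[-(2*x**2*sin(2*x) + 2*x*sin(2*x) + 2*x*cos(2*x) - sin(2*x) + cos(2*x))/4] = -x**2*cos(2*x) - x*cos(2*x) = f(x).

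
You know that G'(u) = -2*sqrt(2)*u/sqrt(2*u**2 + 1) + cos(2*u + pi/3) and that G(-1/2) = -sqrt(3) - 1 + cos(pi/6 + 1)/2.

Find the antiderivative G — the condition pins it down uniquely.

Integrate term by term and add the pieces.
A general antiderivative is -sqrt(4*u**2 + 2) + sin(2*u + pi/3)/2 + C.
The condition gives C = -sqrt(3) - 1 + cos(pi/6 + 1)/2 - (-sqrt(3) + cos(pi/6 + 1)/2) = -1.
So G(u) = -sqrt(4*u**2 + 2) + sin(2*u + pi/3)/2 - 1.
Check: d/du[-sqrt(4*u**2 + 2) + sin(2*u + pi/3)/2 - 1] = (-2*sqrt(2)*u + sqrt(2*u**2 + 1)*cos(2*u + pi/3))/sqrt(2*u**2 + 1), which equals G'(u).

G(u) = -sqrt(4*u**2 + 2) + sin(2*u + pi/3)/2 - 1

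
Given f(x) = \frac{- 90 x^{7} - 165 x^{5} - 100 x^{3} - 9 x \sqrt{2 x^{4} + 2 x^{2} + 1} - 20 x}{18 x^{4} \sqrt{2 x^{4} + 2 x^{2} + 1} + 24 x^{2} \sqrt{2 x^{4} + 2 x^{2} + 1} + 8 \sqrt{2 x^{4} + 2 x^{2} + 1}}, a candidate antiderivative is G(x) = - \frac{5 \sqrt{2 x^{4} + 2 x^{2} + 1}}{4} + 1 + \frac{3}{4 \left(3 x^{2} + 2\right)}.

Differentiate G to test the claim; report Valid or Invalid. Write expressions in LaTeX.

Valid. The derivative of G reproduces f.

d/dx[G] = \frac{- 90 x^{7} - 165 x^{5} - 100 x^{3} - 9 x \sqrt{2 x^{4} + 2 x^{2} + 1} - 20 x}{18 x^{4} \sqrt{2 x^{4} + 2 x^{2} + 1} + 24 x^{2} \sqrt{2 x^{4} + 2 x^{2} + 1} + 8 \sqrt{2 x^{4} + 2 x^{2} + 1}}
This equals f(x) exactly, so the claim holds.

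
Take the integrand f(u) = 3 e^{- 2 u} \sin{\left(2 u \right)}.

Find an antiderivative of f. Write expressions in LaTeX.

An antiderivative is F(u) = - \frac{3 e^{- 2 u} \sin{\left(2 u \right)}}{4} - \frac{3 e^{- 2 u} \cos{\left(2 u \right)}}{4}.

Differentiate the proposed F(u) back; it has to land on f(u) exactly.
Check: d/du[- \frac{3 e^{- 2 u} \sin{\left(2 u \right)}}{4} - \frac{3 e^{- 2 u} \cos{\left(2 u \right)}}{4}] = 3 e^{- 2 u} \sin{\left(2 u \right)} = f(u).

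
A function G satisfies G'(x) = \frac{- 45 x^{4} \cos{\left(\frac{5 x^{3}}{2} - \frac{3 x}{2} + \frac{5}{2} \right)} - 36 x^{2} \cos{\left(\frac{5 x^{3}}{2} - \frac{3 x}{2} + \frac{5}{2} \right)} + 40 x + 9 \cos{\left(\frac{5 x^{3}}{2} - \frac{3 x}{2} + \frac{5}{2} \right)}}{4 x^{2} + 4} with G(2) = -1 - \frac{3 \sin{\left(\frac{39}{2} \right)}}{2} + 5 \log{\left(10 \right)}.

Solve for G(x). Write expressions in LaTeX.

Recover the given G'(x) by differentiating a candidate G(x); any mismatch rules it out.
A general antiderivative is 5 \log{\left(2 x^{2} + 2 \right)} - \frac{3 \sin{\left(\frac{5 x^{3}}{2} - \frac{3 x}{2} + \frac{5}{2} \right)}}{2} + C.
The condition gives C = -1 - \frac{3 \sin{\left(\frac{39}{2} \right)}}{2} + 5 \log{\left(10 \right)} - (- \frac{3 \sin{\left(\frac{39}{2} \right)}}{2} + 5 \log{\left(10 \right)}) = -1.
So G(x) = 5 \log{\left(2 x^{2} + 2 \right)} - \frac{3 \sin{\left(\frac{5 x^{3}}{2} - \frac{3 x}{2} + \frac{5}{2} \right)}}{2} - 1.
Check: d/dx[5 \log{\left(2 x^{2} + 2 \right)} - \frac{3 \sin{\left(\frac{5 x^{3}}{2} - \frac{3 x}{2} + \frac{5}{2} \right)}}{2} - 1] = \frac{- 45 x^{4} \cos{\left(\frac{5 x^{3}}{2} - \frac{3 x}{2} + \frac{5}{2} \right)} - 36 x^{2} \cos{\left(\frac{5 x^{3}}{2} - \frac{3 x}{2} + \frac{5}{2} \right)} + 40 x + 9 \cos{\left(\frac{5 x^{3}}{2} - \frac{3 x}{2} + \frac{5}{2} \right)}}{4 x^{2} + 4} = G'(x).

G(x) = 5 \log{\left(2 x^{2} + 2 \right)} - \frac{3 \sin{\left(\frac{5 x^{3}}{2} - \frac{3 x}{2} + \frac{5}{2} \right)}}{2} - 1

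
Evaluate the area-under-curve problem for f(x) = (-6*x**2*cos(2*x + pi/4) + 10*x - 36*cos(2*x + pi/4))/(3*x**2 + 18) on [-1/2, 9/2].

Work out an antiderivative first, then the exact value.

A first test for any F(x): its x-derivative must equal f(x) identically.
F(x) = 5*log(x**2/2 + 3)/3 - sin(2*x + pi/4) is an antiderivative of f.
Check: d/dx[5*log(x**2/2 + 3)/3 - sin(2*x + pi/4)] = (-6*x**2*cos(2*x + pi/4) + 10*x - 36*cos(2*x + pi/4))/(3*x**2 + 18) = f(x).
F(9/2) = -sin(pi/4 + 9) + 5*log(105/8)/3; F(-1/2) = -cos(pi/4 + 1) + 5*log(25/8)/3.
Integral = F(9/2) - F(-1/2) = -5*log(25/8)/3 + cos(pi/4 + 1) - sin(pi/4 + 9) + 5*log(105/8)/3.

Antiderivative: F(x) = 5*log(x**2/2 + 3)/3 - sin(2*x + pi/4); value = -5*log(25/8)/3 + cos(pi/4 + 1) - sin(pi/4 + 9) + 5*log(105/8)/3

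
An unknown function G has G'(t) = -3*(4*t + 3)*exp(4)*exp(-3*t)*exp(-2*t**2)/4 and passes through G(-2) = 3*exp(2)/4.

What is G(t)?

G(t) = 3*exp(4)*exp(-3*t)*exp(-2*t**2)/4

The substitution u = -2*t**2 - 3*t + 4 works: G'(t) is exactly (dG/du)*(du/dt) for that inner function.
A general antiderivative is 3*exp(-2*t**2 - 3*t + 4)/4 + C.
The condition gives C = 3*exp(2)/4 - (3*exp(2)/4) = 0.
So G(t) = 3*exp(4)*exp(-3*t)*exp(-2*t**2)/4.
Check: d/dt[3*exp(4)*exp(-3*t)*exp(-2*t**2)/4] = (-12*t*exp(4) - 9*exp(4))*exp(-3*t)*exp(-2*t**2)/4, which equals G'(t).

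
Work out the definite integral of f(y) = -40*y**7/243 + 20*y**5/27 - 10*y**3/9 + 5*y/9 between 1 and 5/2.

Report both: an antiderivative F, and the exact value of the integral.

The substitution u = 1/2 - y**2/3 works: f is exactly (dF/du)*(du/dy) for that inner function.
F(y) = -5*y**8/243 + 10*y**6/81 - 5*y**4/18 + 5*y**2/18 is an antiderivative of f.
Check: d/dy[-5*y**8/243 + 10*y**6/81 - 5*y**4/18 + 5*y**2/18] = -40*y**7/243 + 20*y**5/27 - 10*y**3/9 + 5*y/9 = f(y).
F(5/2) = -645125/62208; F(1) = 25/243.
Integral = F(5/2) - F(1) = -217175/20736.

Antiderivative: F(y) = -5*y**8/243 + 10*y**6/81 - 5*y**4/18 + 5*y**2/18; value = -217175/20736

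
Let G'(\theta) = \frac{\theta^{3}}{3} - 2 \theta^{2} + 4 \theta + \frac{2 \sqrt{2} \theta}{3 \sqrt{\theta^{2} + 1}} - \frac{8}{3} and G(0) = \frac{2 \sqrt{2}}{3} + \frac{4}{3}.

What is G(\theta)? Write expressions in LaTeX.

G(\theta) = \frac{\theta^{4} - 8 \theta^{3} + 24 \theta^{2} - 32 \theta + 8 \sqrt{2} \sqrt{\theta^{2} + 1} + 16}{12}

Integrate term by term and add the pieces.
A general antiderivative is \frac{2 \sqrt{2 \theta^{2} + 2}}{3} + \frac{4 \left(- \frac{\theta^{2}}{4} + \theta - 1\right)^{2}}{3} + C.
The condition gives C = \frac{2 \sqrt{2}}{3} + \frac{4}{3} - (\frac{2 \sqrt{2}}{3} + \frac{4}{3}) = 0.
So G(\theta) = \frac{\theta^{4} - 8 \theta^{3} + 24 \theta^{2} - 32 \theta + 8 \sqrt{2} \sqrt{\theta^{2} + 1} + 16}{12}.
Check: d/d\theta[\frac{\theta^{4} - 8 \theta^{3} + 24 \theta^{2} - 32 \theta + 8 \sqrt{2} \sqrt{\theta^{2} + 1} + 16}{12}] = \frac{\theta^{3} \sqrt{\theta^{2} + 1} - 6 \theta^{2} \sqrt{\theta^{2} + 1} + 12 \theta \sqrt{\theta^{2} + 1} + 2 \sqrt{2} \theta - 8 \sqrt{\theta^{2} + 1}}{3 \sqrt{\theta^{2} + 1}}, which equals G'(\theta).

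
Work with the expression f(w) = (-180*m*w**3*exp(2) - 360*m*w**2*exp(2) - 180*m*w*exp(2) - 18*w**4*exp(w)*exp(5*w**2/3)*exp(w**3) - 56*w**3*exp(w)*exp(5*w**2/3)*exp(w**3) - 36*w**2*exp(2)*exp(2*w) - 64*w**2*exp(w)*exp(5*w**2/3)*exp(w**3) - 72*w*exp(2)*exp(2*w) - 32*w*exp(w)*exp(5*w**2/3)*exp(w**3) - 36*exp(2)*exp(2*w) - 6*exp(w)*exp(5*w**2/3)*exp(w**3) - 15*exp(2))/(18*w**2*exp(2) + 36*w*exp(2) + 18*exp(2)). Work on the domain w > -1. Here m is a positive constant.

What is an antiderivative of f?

An antiderivative is F(w) = -5*m*w**2 - exp(2*w) - exp(w**3 + 5*w**2/3 + w - 2)/3 + 5/(3*(2*w + 2)).

For F(w) to be correct the identity F'(w) - f(w) = 0 must hold.
Check: d/dw[-5*m*w**2 - exp(2*w) - exp(w**3 + 5*w**2/3 + w - 2)/3 + 5/(3*(2*w + 2))] = (-180*m*w**3 - 360*m*w**2 - 180*m*w - 18*w**4*exp(-2)*exp(w)*exp(5*w**2/3)*exp(w**3) - 56*w**3*exp(-2)*exp(w)*exp(5*w**2/3)*exp(w**3) - 36*w**2*exp(2*w) - 64*w**2*exp(-2)*exp(w)*exp(5*w**2/3)*exp(w**3) - 72*w*exp(2*w) - 32*w*exp(-2)*exp(w)*exp(5*w**2/3)*exp(w**3) - 36*exp(2*w) - 6*exp(-2)*exp(w)*exp(5*w**2/3)*exp(w**3) - 15)/(18*w**2 + 36*w + 18), which equals f(w).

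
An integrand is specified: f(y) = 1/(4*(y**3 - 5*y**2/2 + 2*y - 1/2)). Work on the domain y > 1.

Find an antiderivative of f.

The denominator factors as 2*(y - 1)**2*(2*y - 1); partial fractions split f into directly integrable pieces: 2/(2*y - 1) - 1/(y - 1) + 1/(2*(y - 1)**2).
Check: d/dy[(-2*y*log(y - 1) + 2*y*log(y - 1/2) + 2*log(y - 1) - 2*log(y - 1/2) - 1)/(2*y - 2)] = 1/(4*y**3 - 10*y**2 + 8*y - 2), which equals f(y).

An antiderivative is F(y) = (-2*y*log(y - 1) + 2*y*log(y - 1/2) + 2*log(y - 1) - 2*log(y - 1/2) - 1)/(2*y - 2).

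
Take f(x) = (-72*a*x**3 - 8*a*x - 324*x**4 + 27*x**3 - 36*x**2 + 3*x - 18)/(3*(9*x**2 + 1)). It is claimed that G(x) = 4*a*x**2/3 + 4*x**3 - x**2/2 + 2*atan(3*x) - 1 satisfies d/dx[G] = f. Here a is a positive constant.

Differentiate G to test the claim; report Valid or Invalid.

Invalid: d/dx[G] - f = (144*a*x**3 + 16*a*x + 648*x**4 - 54*x**3 + 72*x**2 - 6*x + 36)/(27*x**2 + 3), which is not 0.

d/dx[G] = (72*a*x**3 + 8*a*x + 324*x**4 - 27*x**3 + 36*x**2 - 3*x + 18)/(27*x**2 + 3)
d/dx[G] - f(x) = (144*a*x**3 + 16*a*x + 648*x**4 - 54*x**3 + 72*x**2 - 6*x + 36)/(27*x**2 + 3) != 0.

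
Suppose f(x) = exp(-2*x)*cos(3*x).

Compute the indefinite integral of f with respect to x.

An antiderivative F(x) passes only if d/dx[F] lands on f(x) exactly.
Check: d/dx[(3*sin(3*x) - 2*cos(3*x))*exp(-2*x)/13] = exp(-2*x)*cos(3*x) = f(x).

F(x) = (3*sin(3*x) - 2*cos(3*x))*exp(-2*x)/13 + C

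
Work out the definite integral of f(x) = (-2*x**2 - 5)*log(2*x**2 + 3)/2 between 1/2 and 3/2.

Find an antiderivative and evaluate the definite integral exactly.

Antiderivative: F(x) = -x**3*log(2*x**2 + 3)/3 + 2*x**3/9 - 5*x*log(2*x**2 + 3)/2 + 4*x - 2*sqrt(6)*atan(sqrt(6)*x/3); value = -39*log(15/2)/8 - 2*sqrt(6)*atan(sqrt(6)/2) + 31*log(7/2)/24 + 2*sqrt(6)*atan(sqrt(6)/6) + 85/18

Since d/dx undoes antidifferentiation here, F'(x) = f(x) is required of F(x).
F(x) = -x**3*log(2*x**2 + 3)/3 + 2*x**3/9 - 5*x*log(2*x**2 + 3)/2 + 4*x - 2*sqrt(6)*atan(sqrt(6)*x/3) is an antiderivative of f.
Check: d/dx[-x**3*log(2*x**2 + 3)/3 + 2*x**3/9 - 5*x*log(2*x**2 + 3)/2 + 4*x - 2*sqrt(6)*atan(sqrt(6)*x/3)] = -x**2*log(2*x**2 + 3) - 5*log(2*x**2 + 3)/2, which equals f(x).
F(3/2) = -39*log(15/2)/8 - 2*sqrt(6)*atan(sqrt(6)/2) + 27/4; F(1/2) = -2*sqrt(6)*atan(sqrt(6)/6) - 31*log(7/2)/24 + 73/36.
Integral = F(3/2) - F(1/2) = -39*log(15/2)/8 - 2*sqrt(6)*atan(sqrt(6)/2) + 31*log(7/2)/24 + 2*sqrt(6)*atan(sqrt(6)/6) + 85/18.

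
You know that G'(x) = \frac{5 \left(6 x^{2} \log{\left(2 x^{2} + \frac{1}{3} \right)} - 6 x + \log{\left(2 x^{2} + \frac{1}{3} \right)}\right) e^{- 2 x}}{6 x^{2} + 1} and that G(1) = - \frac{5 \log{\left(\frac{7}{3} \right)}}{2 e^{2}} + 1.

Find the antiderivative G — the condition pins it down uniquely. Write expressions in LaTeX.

G(x) = \frac{\left(2 e^{2 x} - 5 \log{\left(2 x^{2} + \frac{1}{3} \right)}\right) e^{- 2 x}}{2}

Recognize the product-rule pattern: G'(x) = u'v + uv' with u = - \frac{5 e^{- 2 x}}{2}, v = \log{\left(2 x^{2} + \frac{1}{3} \right)}, so integration by parts undoes it.
A general antiderivative is - \frac{5 e^{- 2 x} \log{\left(2 x^{2} + \frac{1}{3} \right)}}{2} + C.
The condition gives C = - \frac{5 \log{\left(\frac{7}{3} \right)}}{2 e^{2}} + 1 - (- \frac{5 \log{\left(\frac{7}{3} \right)}}{2 e^{2}}) = 1.
So G(x) = \frac{\left(2 e^{2 x} - 5 \log{\left(2 x^{2} + \frac{1}{3} \right)}\right) e^{- 2 x}}{2}.
Check: d/dx[\frac{\left(2 e^{2 x} - 5 \log{\left(2 x^{2} + \frac{1}{3} \right)}\right) e^{- 2 x}}{2}] = \frac{30 x^{2} \log{\left(2 x^{2} + \frac{1}{3} \right)} - 30 x + 5 \log{\left(2 x^{2} + \frac{1}{3} \right)}}{6 x^{2} e^{2 x} + e^{2 x}}, which equals G'(x).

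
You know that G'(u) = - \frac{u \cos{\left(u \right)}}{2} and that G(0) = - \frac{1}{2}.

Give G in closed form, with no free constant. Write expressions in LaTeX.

Any candidate G(u) must reproduce the stated G'(u) exactly.
A general antiderivative is - \frac{u \sin{\left(u \right)}}{2} - \frac{\cos{\left(u \right)}}{2} + C.
The condition gives C = - \frac{1}{2} - (- \frac{1}{2}) = 0.
So G(u) = - \frac{u \sin{\left(u \right)}}{2} - \frac{\cos{\left(u \right)}}{2}.
Check: d/du[- \frac{u \sin{\left(u \right)}}{2} - \frac{\cos{\left(u \right)}}{2}] = - \frac{u \cos{\left(u \right)}}{2} = G'(u).

G(u) = - \frac{u \sin{\left(u \right)}}{2} - \frac{\cos{\left(u \right)}}{2}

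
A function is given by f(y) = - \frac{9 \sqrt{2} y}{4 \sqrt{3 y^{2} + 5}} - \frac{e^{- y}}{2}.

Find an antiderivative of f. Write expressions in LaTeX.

An antiderivative is F(y) = - \frac{3 \sqrt{\frac{3 y^{2}}{2} + \frac{5}{2}}}{2} + \frac{e^{- y}}{2}.

The integrand splits into summands that can be handled one at a time.
Check: d/dy[- \frac{3 \sqrt{\frac{3 y^{2}}{2} + \frac{5}{2}}}{2} + \frac{e^{- y}}{2}] = \frac{\left(- 9 \sqrt{2} y e^{y} - 2 \sqrt{3 y^{2} + 5}\right) e^{- y}}{4 \sqrt{3 y^{2} + 5}}, which equals f(y).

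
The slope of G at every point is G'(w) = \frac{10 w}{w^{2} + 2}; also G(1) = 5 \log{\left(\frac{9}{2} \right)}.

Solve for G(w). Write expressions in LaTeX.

The substitution u = \frac{3 w^{2}}{2} + 3 works: G'(w) is exactly (dG/du)*(du/dw) for that inner function.
A general antiderivative is 5 \log{\left(\frac{3 w^{2}}{2} + 3 \right)} + C.
The condition gives C = 5 \log{\left(\frac{9}{2} \right)} - (5 \log{\left(\frac{9}{2} \right)}) = 0.
So G(w) = 5 \log{\left(\frac{3 w^{2}}{2} + 3 \right)}.
Check: d/dw[5 \log{\left(\frac{3 w^{2}}{2} + 3 \right)}] = \frac{10 w}{w^{2} + 2} = G'(w).

G(w) = 5 \log{\left(\frac{3 w^{2}}{2} + 3 \right)}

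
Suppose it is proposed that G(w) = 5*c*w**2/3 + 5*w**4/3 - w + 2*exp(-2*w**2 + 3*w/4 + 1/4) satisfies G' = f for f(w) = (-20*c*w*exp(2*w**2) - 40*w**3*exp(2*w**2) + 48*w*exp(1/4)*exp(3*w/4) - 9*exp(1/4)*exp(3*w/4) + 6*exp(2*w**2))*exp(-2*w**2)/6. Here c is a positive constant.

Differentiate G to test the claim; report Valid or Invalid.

d/dw[G] = 10*c*w/3 + 20*w**3/3 - 8*w*exp(1/4)*exp(3*w/4)*exp(-2*w**2) + 3*exp(1/4)*exp(3*w/4)*exp(-2*w**2)/2 - 1
d/dw[G] - f(w) = (20*c*w*exp(2*w**2) + 40*w**3*exp(2*w**2) - 48*w*exp(1/4)*exp(3*w/4) + 9*exp(1/4)*exp(3*w/4) - 6*exp(2*w**2))*exp(-2*w**2)/3 != 0.

Invalid: d/dw[G] - f = (20*c*w*exp(2*w**2) + 40*w**3*exp(2*w**2) - 48*w*exp(1/4)*exp(3*w/4) + 9*exp(1/4)*exp(3*w/4) - 6*exp(2*w**2))*exp(-2*w**2)/3, which is not 0.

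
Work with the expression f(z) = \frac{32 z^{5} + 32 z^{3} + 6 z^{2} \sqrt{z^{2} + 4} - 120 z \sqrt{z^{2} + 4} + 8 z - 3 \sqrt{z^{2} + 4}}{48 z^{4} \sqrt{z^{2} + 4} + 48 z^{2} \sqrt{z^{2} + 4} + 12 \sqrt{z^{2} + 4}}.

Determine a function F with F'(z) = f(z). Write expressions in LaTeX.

Recover f(z) by differentiating a candidate F(z); any mismatch rules it out.
Check: d/dz[\frac{16 z^{2} \sqrt{z^{2} + 4} - 3 z + 8 \sqrt{z^{2} + 4} + 30}{12 \left(2 z^{2} + 1\right)}] = \frac{32 z^{5} + 32 z^{3} + 6 z^{2} \sqrt{z^{2} + 4} - 120 z \sqrt{z^{2} + 4} + 8 z - 3 \sqrt{z^{2} + 4}}{48 z^{4} \sqrt{z^{2} + 4} + 48 z^{2} \sqrt{z^{2} + 4} + 12 \sqrt{z^{2} + 4}} = f(z).

An antiderivative is F(z) = \frac{16 z^{2} \sqrt{z^{2} + 4} - 3 z + 8 \sqrt{z^{2} + 4} + 30}{12 \left(2 z^{2} + 1\right)}.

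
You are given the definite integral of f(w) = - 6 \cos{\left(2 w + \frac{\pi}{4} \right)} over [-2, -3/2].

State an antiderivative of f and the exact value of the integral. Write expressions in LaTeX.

Antiderivative: F(w) = - 3 \sin{\left(2 w + \frac{\pi}{4} \right)}; value = 3 \cos{\left(\frac{\pi}{4} + 4 \right)} - 3 \cos{\left(\frac{\pi}{4} + 3 \right)}

For F(w) to be correct the identity F'(w) - f(w) = 0 must hold.
F(w) = - 3 \sin{\left(2 w + \frac{\pi}{4} \right)} is an antiderivative of f.
Check: d/dw[- 3 \sin{\left(2 w + \frac{\pi}{4} \right)}] = - 6 \cos{\left(2 w + \frac{\pi}{4} \right)} = f(w).
F(-3/2) = - 3 \cos{\left(\frac{\pi}{4} + 3 \right)}; F(-2) = - 3 \cos{\left(\frac{\pi}{4} + 4 \right)}.
Integral = F(-3/2) - F(-2) = 3 \cos{\left(\frac{\pi}{4} + 4 \right)} - 3 \cos{\left(\frac{\pi}{4} + 3 \right)}.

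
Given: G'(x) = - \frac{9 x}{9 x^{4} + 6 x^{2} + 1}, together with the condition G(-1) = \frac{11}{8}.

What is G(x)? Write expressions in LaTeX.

Recognize the product-rule pattern: G'(x) = u'v + uv' with u = \frac{1}{2 \left(x^{2} + \frac{1}{3}\right)}, v = 2 x^{2} + \frac{5}{3}, so integration by parts undoes it.
A general antiderivative is \frac{2 x^{2} + \frac{5}{3}}{2 \left(x^{2} + \frac{1}{3}\right)} + C.
The condition gives C = \frac{11}{8} - (\frac{11}{8}) = 0.
So G(x) = \frac{6 x^{2} + 5}{6 x^{2} + 2}.
Check: d/dx[\frac{6 x^{2} + 5}{6 x^{2} + 2}] = - \frac{9 x}{9 x^{4} + 6 x^{2} + 1} = G'(x).

G(x) = \frac{6 x^{2} + 5}{6 x^{2} + 2}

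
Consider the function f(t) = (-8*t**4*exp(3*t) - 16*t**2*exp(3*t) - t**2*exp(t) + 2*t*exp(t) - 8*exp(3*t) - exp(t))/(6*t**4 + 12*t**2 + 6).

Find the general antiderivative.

F(t) = (-8*t**2*exp(3*t) - 8*exp(3*t) - 3*exp(t))/(18*t**2 + 18) + C

Recognize the product-rule pattern: f = u'v + uv' with u = -4*exp(2*t)/9 - 1/(12*(t**2/2 + 1/2)), v = exp(t), so integration by parts undoes it.
Check: d/dt[(-8*t**2*exp(3*t) - 8*exp(3*t) - 3*exp(t))/(18*t**2 + 18)] = (-8*t**4*exp(3*t) - 16*t**2*exp(3*t) - t**2*exp(t) + 2*t*exp(t) - 8*exp(3*t) - exp(t))/(6*t**4 + 12*t**2 + 6) = f(t).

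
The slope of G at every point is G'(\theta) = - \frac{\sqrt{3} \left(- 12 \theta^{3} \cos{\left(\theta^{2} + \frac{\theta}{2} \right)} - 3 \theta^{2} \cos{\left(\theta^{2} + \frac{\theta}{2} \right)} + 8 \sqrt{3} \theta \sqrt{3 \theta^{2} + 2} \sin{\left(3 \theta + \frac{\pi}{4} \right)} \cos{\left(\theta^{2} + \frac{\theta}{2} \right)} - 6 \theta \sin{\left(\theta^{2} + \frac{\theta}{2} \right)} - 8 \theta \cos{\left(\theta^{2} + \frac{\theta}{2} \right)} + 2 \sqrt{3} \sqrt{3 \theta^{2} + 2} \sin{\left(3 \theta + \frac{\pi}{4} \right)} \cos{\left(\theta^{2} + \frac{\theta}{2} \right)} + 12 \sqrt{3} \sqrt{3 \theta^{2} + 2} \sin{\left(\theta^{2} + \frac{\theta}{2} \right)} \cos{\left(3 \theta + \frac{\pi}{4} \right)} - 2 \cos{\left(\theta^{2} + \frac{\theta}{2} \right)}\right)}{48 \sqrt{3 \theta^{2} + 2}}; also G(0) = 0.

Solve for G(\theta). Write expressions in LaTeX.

Recognize the product-rule pattern: G'(\theta) = u'v + uv' with u = \frac{\sqrt{\theta^{2} + \frac{2}{3}}}{8} - \frac{\sin{\left(3 \theta + \frac{\pi}{4} \right)}}{4}, v = \sin{\left(\theta^{2} + \frac{\theta}{2} \right)}, so integration by parts undoes it.
A general antiderivative is \frac{\left(\frac{\sqrt{\theta^{2} + \frac{2}{3}}}{4} - \frac{\sin{\left(3 \theta + \frac{\pi}{4} \right)}}{2}\right) \sin{\left(\theta^{2} + \frac{\theta}{2} \right)}}{2} + C.
The condition gives C = 0 - (0) = 0.
So G(\theta) = \frac{\left(\frac{\sqrt{\theta^{2} + \frac{2}{3}}}{4} - \frac{\sin{\left(3 \theta + \frac{\pi}{4} \right)}}{2}\right) \sin{\left(\theta^{2} + \frac{\theta}{2} \right)}}{2}.
Check: d/d\theta[\frac{\left(\frac{\sqrt{\theta^{2} + \frac{2}{3}}}{4} - \frac{\sin{\left(3 \theta + \frac{\pi}{4} \right)}}{2}\right) \sin{\left(\theta^{2} + \frac{\theta}{2} \right)}}{2}] = \frac{\sqrt{3} \left(12 \theta^{3} \cos{\left(\theta^{2} + \frac{\theta}{2} \right)} + 3 \theta^{2} \cos{\left(\theta^{2} + \frac{\theta}{2} \right)} - 8 \sqrt{3} \theta \sqrt{3 \theta^{2} + 2} \sin{\left(3 \theta + \frac{\pi}{4} \right)} \cos{\left(\theta^{2} + \frac{\theta}{2} \right)} + 6 \theta \sin{\left(\theta^{2} + \frac{\theta}{2} \right)} + 8 \theta \cos{\left(\theta^{2} + \frac{\theta}{2} \right)} - 2 \sqrt{3} \sqrt{3 \theta^{2} + 2} \sin{\left(3 \theta + \frac{\pi}{4} \right)} \cos{\left(\theta^{2} + \frac{\theta}{2} \right)} - 12 \sqrt{3} \sqrt{3 \theta^{2} + 2} \sin{\left(\theta^{2} + \frac{\theta}{2} \right)} \cos{\left(3 \theta + \frac{\pi}{4} \right)} + 2 \cos{\left(\theta^{2} + \frac{\theta}{2} \right)}\right)}{48 \sqrt{3 \theta^{2} + 2}}, which equals G'(\theta).

G(\theta) = \frac{\left(\frac{\sqrt{\theta^{2} + \frac{2}{3}}}{4} - \frac{\sin{\left(3 \theta + \frac{\pi}{4} \right)}}{2}\right) \sin{\left(\theta^{2} + \frac{\theta}{2} \right)}}{2}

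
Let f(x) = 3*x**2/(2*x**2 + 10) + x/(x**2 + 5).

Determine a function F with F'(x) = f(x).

The integrand splits into summands that can be handled one at a time.
Check: d/dx[3*x/2 + log(x**2 + 5)/2 - 3*sqrt(5)*atan(sqrt(5)*x/5)/2] = (3*x**2 + 2*x)/(2*x**2 + 10), which equals f(x).

An antiderivative is F(x) = 3*x/2 + log(x**2 + 5)/2 - 3*sqrt(5)*atan(sqrt(5)*x/5)/2.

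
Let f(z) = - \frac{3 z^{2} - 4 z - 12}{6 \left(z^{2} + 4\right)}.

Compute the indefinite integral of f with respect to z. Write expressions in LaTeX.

Check any antiderivative F(z) by computing F'(z) and comparing it with f(z).
Check: d/dz[- \frac{z}{2} + \frac{\log{\left(z^{2} + 4 \right)}}{3} + 2 \operatorname{atan}{\left(\frac{z}{2} \right)}] = \frac{- 3 z^{2} + 4 z + 12}{6 z^{2} + 24}, which equals f(z).

F(z) = - \frac{z}{2} + \frac{\log{\left(z^{2} + 4 \right)}}{3} + 2 \operatorname{atan}{\left(\frac{z}{2} \right)} + C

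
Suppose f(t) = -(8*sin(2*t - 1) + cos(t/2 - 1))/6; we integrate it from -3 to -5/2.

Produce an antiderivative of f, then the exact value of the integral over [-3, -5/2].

Antiderivative: F(t) = -sin(t/2 - 1)/3 + 2*cos(2*t - 1)/3; value = -2*cos(7)/3 - sin(5/2)/3 + sin(9/4)/3 + 2*cos(6)/3

A first test for any F(t): its t-derivative must equal f(t) identically.
F(t) = -sin(t/2 - 1)/3 + 2*cos(2*t - 1)/3 is an antiderivative of f.
Check: d/dt[-sin(t/2 - 1)/3 + 2*cos(2*t - 1)/3] = -4*sin(2*t - 1)/3 - cos(t/2 - 1)/6, which equals f(t).
F(-5/2) = sin(9/4)/3 + 2*cos(6)/3; F(-3) = sin(5/2)/3 + 2*cos(7)/3.
Integral = F(-5/2) - F(-3) = -2*cos(7)/3 - sin(5/2)/3 + sin(9/4)/3 + 2*cos(6)/3.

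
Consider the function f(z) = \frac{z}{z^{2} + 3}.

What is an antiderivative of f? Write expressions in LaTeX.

The substitution u = z^{2} + 3 works: f is exactly (dF/du)*(du/dz) for that inner function.
Check: d/dz[\frac{\log{\left(z^{2} + 3 \right)}}{2}] = \frac{z}{z^{2} + 3} = f(z).

An antiderivative is F(z) = \frac{\log{\left(z^{2} + 3 \right)}}{2}.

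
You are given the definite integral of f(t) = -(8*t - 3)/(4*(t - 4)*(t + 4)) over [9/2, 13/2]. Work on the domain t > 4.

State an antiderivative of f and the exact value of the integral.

Factor the denominator (4*(t - 4)*(t + 4)) and decompose: f = -35/(32*(t + 4)) - 29/(32*(t - 4)); each piece integrates to a log, atan, or power term.
F(t) = -29*log(t - 4)/32 - 35*log(t + 4)/32 is an antiderivative of f.
Check: d/dt[-29*log(t - 4)/32 - 35*log(t + 4)/32] = (3 - 8*t)/(4*t**2 - 64), which equals f(t).
F(13/2) = -35*log(21/2)/32 - 29*log(5/2)/32; F(9/2) = -35*log(17/2)/32 + 29*log(2)/32.
Integral = F(13/2) - F(9/2) = -35*log(21/2)/32 - 29*log(5/2)/32 - 29*log(2)/32 + 35*log(17/2)/32.

Antiderivative: F(t) = -29*log(t - 4)/32 - 35*log(t + 4)/32; value = -35*log(21/2)/32 - 29*log(5/2)/32 - 29*log(2)/32 + 35*log(17/2)/32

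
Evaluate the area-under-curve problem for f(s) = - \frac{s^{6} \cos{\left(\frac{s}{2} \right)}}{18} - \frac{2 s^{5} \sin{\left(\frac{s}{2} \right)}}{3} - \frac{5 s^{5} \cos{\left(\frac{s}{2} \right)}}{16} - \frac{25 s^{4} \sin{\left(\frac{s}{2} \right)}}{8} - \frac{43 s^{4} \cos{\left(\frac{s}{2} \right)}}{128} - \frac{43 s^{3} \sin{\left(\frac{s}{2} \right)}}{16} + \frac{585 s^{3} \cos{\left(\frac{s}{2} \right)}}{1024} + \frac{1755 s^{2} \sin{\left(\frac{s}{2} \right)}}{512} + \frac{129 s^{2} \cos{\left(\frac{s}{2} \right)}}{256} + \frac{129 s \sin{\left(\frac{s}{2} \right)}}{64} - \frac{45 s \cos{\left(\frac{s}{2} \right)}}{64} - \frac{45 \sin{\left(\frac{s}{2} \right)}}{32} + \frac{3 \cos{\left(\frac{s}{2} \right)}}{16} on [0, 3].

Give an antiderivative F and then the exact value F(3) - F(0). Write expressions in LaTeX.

Antiderivative: F(s) = - \frac{\left(8 s^{2} + 15 s - 12\right)^{3} \sin{\left(\frac{s}{2} \right)}}{4608}; value = - \frac{128625 \sin{\left(\frac{3}{2} \right)}}{512}

f has the shape u'v + uv' for u = - \frac{3 \left(\frac{2 s^{2}}{3} + \frac{5 s}{4} - 1\right)^{3}}{8} and v = \sin{\left(\frac{s}{2} \right)} — it is the derivative of the product u*v.
F(s) = - \frac{\left(8 s^{2} + 15 s - 12\right)^{3} \sin{\left(\frac{s}{2} \right)}}{4608} is an antiderivative of f.
Check: d/ds[- \frac{\left(8 s^{2} + 15 s - 12\right)^{3} \sin{\left(\frac{s}{2} \right)}}{4608}] = - \frac{s^{6} \cos{\left(\frac{s}{2} \right)}}{18} - \frac{2 s^{5} \sin{\left(\frac{s}{2} \right)}}{3} - \frac{5 s^{5} \cos{\left(\frac{s}{2} \right)}}{16} - \frac{25 s^{4} \sin{\left(\frac{s}{2} \right)}}{8} - \frac{43 s^{4} \cos{\left(\frac{s}{2} \right)}}{128} - \frac{43 s^{3} \sin{\left(\frac{s}{2} \right)}}{16} + \frac{585 s^{3} \cos{\left(\frac{s}{2} \right)}}{1024} + \frac{1755 s^{2} \sin{\left(\frac{s}{2} \right)}}{512} + \frac{129 s^{2} \cos{\left(\frac{s}{2} \right)}}{256} + \frac{129 s \sin{\left(\frac{s}{2} \right)}}{64} - \frac{45 s \cos{\left(\frac{s}{2} \right)}}{64} - \frac{45 \sin{\left(\frac{s}{2} \right)}}{32} + \frac{3 \cos{\left(\frac{s}{2} \right)}}{16} = f(s).
F(3) = - \frac{128625 \sin{\left(\frac{3}{2} \right)}}{512}; F(0) = 0.
Integral = F(3) - F(0) = - \frac{128625 \sin{\left(\frac{3}{2} \right)}}{512}.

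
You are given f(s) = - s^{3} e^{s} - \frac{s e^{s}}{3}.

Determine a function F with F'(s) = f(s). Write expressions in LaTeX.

An antiderivative is F(s) = - \frac{\left(3 s^{3} - 9 s^{2} + 19 s - 19\right) e^{s}}{3}.

Recognize the product-rule pattern: f = u'v + uv' with u = - s^{3} + 3 s^{2} - \frac{19 s}{3} + \frac{19}{3}, v = e^{s}, so integration by parts undoes it.
Check: d/ds[- \frac{\left(3 s^{3} - 9 s^{2} + 19 s - 19\right) e^{s}}{3}] = - s^{3} e^{s} - \frac{s e^{s}}{3} = f(s).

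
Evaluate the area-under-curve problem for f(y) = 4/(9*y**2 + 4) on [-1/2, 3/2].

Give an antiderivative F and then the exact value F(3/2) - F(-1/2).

Antiderivative: F(y) = 2*atan(3*y/2)/3; value = 2*atan(3/4)/3 + 2*atan(9/4)/3

Whatever form F(y) takes, F'(y) = f(y) is non-negotiable.
F(y) = 2*atan(3*y/2)/3 is an antiderivative of f.
Check: d/dy[2*atan(3*y/2)/3] = 4/(9*y**2 + 4) = f(y).
F(3/2) = 2*atan(9/4)/3; F(-1/2) = -2*atan(3/4)/3.
Integral = F(3/2) - F(-1/2) = 2*atan(3/4)/3 + 2*atan(9/4)/3.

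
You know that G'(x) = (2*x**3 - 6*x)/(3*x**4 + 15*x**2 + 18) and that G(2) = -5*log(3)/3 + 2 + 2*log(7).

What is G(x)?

G(x) = (-5*log(x**2/2 + 1) + 6*log(x**2 + 3) + 6)/3

A candidate passes only if d/dx[G] lands on the given G'(x) exactly.
A general antiderivative is -5*log(x**2/2 + 1)/3 + 2*log(x**2 + 3) + C.
The condition gives C = -5*log(3)/3 + 2 + 2*log(7) - (-5*log(3)/3 + 2*log(7)) = 2.
So G(x) = (-5*log(x**2/2 + 1) + 6*log(x**2 + 3) + 6)/3.
Check: d/dx[(-5*log(x**2/2 + 1) + 6*log(x**2 + 3) + 6)/3] = (2*x**3 - 6*x)/(3*x**4 + 15*x**2 + 18) = G'(x).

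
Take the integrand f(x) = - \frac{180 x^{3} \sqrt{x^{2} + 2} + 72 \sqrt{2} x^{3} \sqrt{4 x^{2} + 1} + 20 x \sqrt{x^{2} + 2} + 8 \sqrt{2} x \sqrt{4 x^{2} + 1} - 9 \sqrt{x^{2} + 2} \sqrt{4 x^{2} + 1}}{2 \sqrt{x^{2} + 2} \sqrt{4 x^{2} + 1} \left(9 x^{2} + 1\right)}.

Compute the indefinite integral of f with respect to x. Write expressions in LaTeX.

Since d/dx undoes antidifferentiation here, F'(x) = f(x) is required of F(x).
Check: d/dx[- 4 \sqrt{2 x^{2} + 4} - \frac{5 \sqrt{4 x^{2} + 1}}{2} + \frac{3 \operatorname{atan}{\left(3 x \right)}}{2}] = \frac{- 180 x^{3} \sqrt{x^{2} + 2} - 72 \sqrt{2} x^{3} \sqrt{4 x^{2} + 1} - 20 x \sqrt{x^{2} + 2} - 8 \sqrt{2} x \sqrt{4 x^{2} + 1} + 9 \sqrt{x^{2} + 2} \sqrt{4 x^{2} + 1}}{18 x^{2} \sqrt{x^{2} + 2} \sqrt{4 x^{2} + 1} + 2 \sqrt{x^{2} + 2} \sqrt{4 x^{2} + 1}}, which equals f(x).

F(x) = - 4 \sqrt{2 x^{2} + 4} - \frac{5 \sqrt{4 x^{2} + 1}}{2} + \frac{3 \operatorname{atan}{\left(3 x \right)}}{2} + C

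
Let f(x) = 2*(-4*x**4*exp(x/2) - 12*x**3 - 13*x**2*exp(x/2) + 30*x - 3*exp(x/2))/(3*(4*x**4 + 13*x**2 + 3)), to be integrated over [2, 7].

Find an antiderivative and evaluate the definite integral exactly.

Antiderivative: F(x) = (-4*exp(x/2) - 6*log(x**2 + 3) + 3*log(2*x**2 + 1/2))/3; value = -4*exp(7/2)/3 - 2*log(52) - log(17/2) + 4*exp(1)/3 + 2*log(7) + log(197/2)

A first test for any F(x): its x-derivative must equal f(x) identically.
F(x) = (-4*exp(x/2) - 6*log(x**2 + 3) + 3*log(2*x**2 + 1/2))/3 is an antiderivative of f.
Check: d/dx[(-4*exp(x/2) - 6*log(x**2 + 3) + 3*log(2*x**2 + 1/2))/3] = (-8*x**4*exp(x/2) - 24*x**3 - 26*x**2*exp(x/2) + 60*x - 6*exp(x/2))/(12*x**4 + 39*x**2 + 9), which equals f(x).
F(7) = -4*exp(7/2)/3 - 2*log(52) + log(197/2); F(2) = -2*log(7) - 4*exp(1)/3 + log(17/2).
Integral = F(7) - F(2) = -4*exp(7/2)/3 - 2*log(52) - log(17/2) + 4*exp(1)/3 + 2*log(7) + log(197/2).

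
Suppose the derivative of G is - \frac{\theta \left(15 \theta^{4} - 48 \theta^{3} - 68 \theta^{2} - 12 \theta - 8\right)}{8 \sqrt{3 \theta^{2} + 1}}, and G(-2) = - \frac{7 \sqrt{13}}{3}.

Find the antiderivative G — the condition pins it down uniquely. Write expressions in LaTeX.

G'(\theta) has the shape u'v + uv' for u = - \frac{\sqrt{3 \theta^{2} + 1}}{2} and v = \frac{\theta^{4}}{4} - \theta^{3} - 2 \theta^{2} + \frac{2}{3} — it is the derivative of the product u*v.
A general antiderivative is - \frac{\sqrt{3 \theta^{2} + 1} \left(\frac{\theta^{4}}{4} - \theta^{3} - 2 \theta^{2} + \frac{2}{3}\right)}{2} + C.
The condition gives C = - \frac{7 \sqrt{13}}{3} - (- \frac{7 \sqrt{13}}{3}) = 0.
So G(\theta) = - \frac{\sqrt{3 \theta^{2} + 1} \left(3 \theta^{4} - 12 \theta^{3} - 24 \theta^{2} + 8\right)}{24}.
Check: d/d\theta[- \frac{\sqrt{3 \theta^{2} + 1} \left(3 \theta^{4} - 12 \theta^{3} - 24 \theta^{2} + 8\right)}{24}] = \frac{- 15 \theta^{5} + 48 \theta^{4} + 68 \theta^{3} + 12 \theta^{2} + 8 \theta}{8 \sqrt{3 \theta^{2} + 1}}, which equals G'(\theta).

G(\theta) = - \frac{\sqrt{3 \theta^{2} + 1} \left(3 \theta^{4} - 12 \theta^{3} - 24 \theta^{2} + 8\right)}{24}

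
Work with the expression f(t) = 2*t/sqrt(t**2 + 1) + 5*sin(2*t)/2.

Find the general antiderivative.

F(t) = -(-8*sqrt(t**2 + 1) + 5*cos(2*t))/4 + C

The integrand splits into summands that can be handled one at a time.
Check: d/dt[-(-8*sqrt(t**2 + 1) + 5*cos(2*t))/4] = (4*t + 5*sqrt(t**2 + 1)*sin(2*t))/(2*sqrt(t**2 + 1)), which equals f(t).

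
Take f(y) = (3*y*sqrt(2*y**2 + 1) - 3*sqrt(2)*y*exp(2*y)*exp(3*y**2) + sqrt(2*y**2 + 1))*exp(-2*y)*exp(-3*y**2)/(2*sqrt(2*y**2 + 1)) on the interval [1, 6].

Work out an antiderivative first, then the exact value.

An antiderivative F(y) passes only if d/dy[F] lands on f(y) exactly.
F(y) = -(3*sqrt(2)*sqrt(2*y**2 + 1) + exp(-2*y)*exp(-3*y**2))/4 is an antiderivative of f.
Check: d/dy[-(3*sqrt(2)*sqrt(2*y**2 + 1) + exp(-2*y)*exp(-3*y**2))/4] = (3*y*sqrt(2*y**2 + 1) - 3*sqrt(2)*y*exp(2*y)*exp(3*y**2) + sqrt(2*y**2 + 1))*exp(-2*y)*exp(-3*y**2)/(2*sqrt(2*y**2 + 1)) = f(y).
F(6) = -3*sqrt(146)/4 - exp(-120)/4; F(1) = -3*sqrt(6)/4 - exp(-5)/4.
Integral = F(6) - F(1) = -3*sqrt(146)/4 - exp(-120)/4 + exp(-5)/4 + 3*sqrt(6)/4.

Antiderivative: F(y) = -(3*sqrt(2)*sqrt(2*y**2 + 1) + exp(-2*y)*exp(-3*y**2))/4; value = -3*sqrt(146)/4 - exp(-120)/4 + exp(-5)/4 + 3*sqrt(6)/4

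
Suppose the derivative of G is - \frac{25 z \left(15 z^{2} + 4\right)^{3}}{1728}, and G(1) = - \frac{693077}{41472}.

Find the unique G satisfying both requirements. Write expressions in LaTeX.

G'(z) matches the chain-rule pattern g'(h)*h' with inner function h(z) = - \frac{5 z^{2}}{4} - \frac{1}{3}; substituting u = h(z) collapses the integral.
A general antiderivative is - \frac{5 \left(- \frac{5 z^{2}}{4} - \frac{1}{3}\right)^{4}}{2} + C.
The condition gives C = - \frac{693077}{41472} - (- \frac{651605}{41472}) = -1.
So G(z) = - \frac{5 \left(- \frac{5 z^{2}}{4} - \frac{1}{3}\right)^{4}}{2} - 1.
Check: d/dz[- \frac{5 \left(- \frac{5 z^{2}}{4} - \frac{1}{3}\right)^{4}}{2} - 1] = - \frac{3125 z^{7}}{64} - \frac{625 z^{5}}{16} - \frac{125 z^{3}}{12} - \frac{25 z}{27}, which equals G'(z).

G(z) = - \frac{5 \left(- \frac{5 z^{2}}{4} - \frac{1}{3}\right)^{4}}{2} - 1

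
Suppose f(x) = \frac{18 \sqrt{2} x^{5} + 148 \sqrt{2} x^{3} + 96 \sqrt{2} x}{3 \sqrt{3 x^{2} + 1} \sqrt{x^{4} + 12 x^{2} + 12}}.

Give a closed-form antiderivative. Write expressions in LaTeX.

f has the shape u'v + uv' for u = 2 \sqrt{2 x^{2} + \frac{2}{3}} and v = \sqrt{\frac{x^{4}}{3} + 4 x^{2} + 4} — it is the derivative of the product u*v.
Check: d/dx[\frac{2 \sqrt{2} \sqrt{3 x^{2} + 1} \sqrt{x^{4} + 12 x^{2} + 12}}{3}] = \frac{18 \sqrt{2} x^{5} + 148 \sqrt{2} x^{3} + 96 \sqrt{2} x}{3 \sqrt{3 x^{2} + 1} \sqrt{x^{4} + 12 x^{2} + 12}} = f(x).

An antiderivative is F(x) = \frac{2 \sqrt{2} \sqrt{3 x^{2} + 1} \sqrt{x^{4} + 12 x^{2} + 12}}{3}.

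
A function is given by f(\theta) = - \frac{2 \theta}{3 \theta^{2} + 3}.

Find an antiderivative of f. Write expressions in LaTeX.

An antiderivative is F(\theta) = - \frac{\log{\left(2 \theta^{2} + 2 \right)}}{3}.

The substitution u = 2 \theta^{2} + 2 works: f is exactly (dF/du)*(du/d\theta) for that inner function.
Check: d/d\theta[- \frac{\log{\left(2 \theta^{2} + 2 \right)}}{3}] = - \frac{2 \theta}{3 \theta^{2} + 3} = f(\theta).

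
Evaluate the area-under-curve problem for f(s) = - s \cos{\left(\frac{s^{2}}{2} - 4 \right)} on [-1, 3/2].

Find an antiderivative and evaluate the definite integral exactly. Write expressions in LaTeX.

f matches the chain-rule pattern g'(h)*h' with inner function h(s) = \frac{s^{2}}{2} - 4; substituting u = h(s) collapses the integral.
F(s) = - \sin{\left(\frac{s^{2}}{2} - 4 \right)} is an antiderivative of f.
Check: d/ds[- \sin{\left(\frac{s^{2}}{2} - 4 \right)}] = - s \cos{\left(\frac{s^{2}}{2} - 4 \right)} = f(s).
F(3/2) = \sin{\left(\frac{23}{8} \right)}; F(-1) = \sin{\left(\frac{7}{2} \right)}.
Integral = F(3/2) - F(-1) = \sin{\left(\frac{23}{8} \right)} - \sin{\left(\frac{7}{2} \right)}.

Antiderivative: F(s) = - \sin{\left(\frac{s^{2}}{2} - 4 \right)}; value = \sin{\left(\frac{23}{8} \right)} - \sin{\left(\frac{7}{2} \right)}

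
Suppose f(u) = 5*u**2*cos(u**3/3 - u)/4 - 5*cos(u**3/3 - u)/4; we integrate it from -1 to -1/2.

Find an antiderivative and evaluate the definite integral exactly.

f matches the chain-rule pattern g'(h)*h' with inner function h(u) = u**3/3 - u; substituting w = h(u) collapses the integral.
F(u) = 5*sin(u**3/3 - u)/4 is an antiderivative of f.
Check: d/du[5*sin(u**3/3 - u)/4] = 5*u**2*cos(u**3/3 - u)/4 - 5*cos(u**3/3 - u)/4 = f(u).
F(-1/2) = 5*sin(11/24)/4; F(-1) = 5*sin(2/3)/4.
Integral = F(-1/2) - F(-1) = -5*sin(2/3)/4 + 5*sin(11/24)/4.

Antiderivative: F(u) = 5*sin(u**3/3 - u)/4; value = -5*sin(2/3)/4 + 5*sin(11/24)/4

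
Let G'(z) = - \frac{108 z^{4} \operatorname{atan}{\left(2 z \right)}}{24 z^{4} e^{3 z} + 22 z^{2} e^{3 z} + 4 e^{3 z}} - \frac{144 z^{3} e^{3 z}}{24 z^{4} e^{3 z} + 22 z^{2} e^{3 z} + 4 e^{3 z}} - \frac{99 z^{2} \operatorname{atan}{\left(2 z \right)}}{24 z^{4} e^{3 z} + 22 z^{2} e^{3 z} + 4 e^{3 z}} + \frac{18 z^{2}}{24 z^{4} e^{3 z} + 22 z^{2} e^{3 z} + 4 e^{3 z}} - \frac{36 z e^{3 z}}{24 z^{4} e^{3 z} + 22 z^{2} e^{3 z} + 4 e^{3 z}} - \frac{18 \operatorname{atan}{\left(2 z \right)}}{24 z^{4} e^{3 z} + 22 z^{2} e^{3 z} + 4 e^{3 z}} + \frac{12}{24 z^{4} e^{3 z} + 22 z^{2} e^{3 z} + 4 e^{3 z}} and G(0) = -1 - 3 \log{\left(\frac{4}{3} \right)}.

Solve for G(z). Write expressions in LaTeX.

Integrate term by term and add the pieces.
A general antiderivative is - 3 \log{\left(2 z^{2} + \frac{4}{3} \right)} + \frac{3 e^{- 3 z} \operatorname{atan}{\left(2 z \right)}}{2} + C.
The condition gives C = -1 - 3 \log{\left(\frac{4}{3} \right)} - (- 3 \log{\left(\frac{4}{3} \right)}) = -1.
So G(z) = - 3 \log{\left(2 z^{2} + \frac{4}{3} \right)} - 1 + \frac{3 e^{- 3 z} \operatorname{atan}{\left(2 z \right)}}{2}.
Check: d/dz[- 3 \log{\left(2 z^{2} + \frac{4}{3} \right)} - 1 + \frac{3 e^{- 3 z} \operatorname{atan}{\left(2 z \right)}}{2}] = \frac{- 108 z^{4} \operatorname{atan}{\left(2 z \right)} - 144 z^{3} e^{3 z} - 99 z^{2} \operatorname{atan}{\left(2 z \right)} + 18 z^{2} - 36 z e^{3 z} - 18 \operatorname{atan}{\left(2 z \right)} + 12}{24 z^{4} e^{3 z} + 22 z^{2} e^{3 z} + 4 e^{3 z}}, which equals G'(z).

G(z) = - 3 \log{\left(2 z^{2} + \frac{4}{3} \right)} - 1 + \frac{3 e^{- 3 z} \operatorname{atan}{\left(2 z \right)}}{2}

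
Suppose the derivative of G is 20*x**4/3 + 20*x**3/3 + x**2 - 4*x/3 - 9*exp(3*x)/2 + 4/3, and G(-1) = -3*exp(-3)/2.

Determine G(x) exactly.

G(x) = 4*x**5/3 + 5*x**4/3 + x**3/3 - 2*x**2/3 + 4*x/3 - 3*exp(3*x)/2 + 2

The integrand splits into summands that can be handled one at a time.
A general antiderivative is 4*x**5/3 + 5*x**4/3 + x**3/3 - 2*x**2/3 + 4*x/3 - 3*exp(3*x)/2 + C.
The condition gives C = -3*exp(-3)/2 - (-2 - 3*exp(-3)/2) = 2.
So G(x) = 4*x**5/3 + 5*x**4/3 + x**3/3 - 2*x**2/3 + 4*x/3 - 3*exp(3*x)/2 + 2.
Check: d/dx[4*x**5/3 + 5*x**4/3 + x**3/3 - 2*x**2/3 + 4*x/3 - 3*exp(3*x)/2 + 2] = 20*x**4/3 + 20*x**3/3 + x**2 - 4*x/3 - 9*exp(3*x)/2 + 4/3 = G'(x).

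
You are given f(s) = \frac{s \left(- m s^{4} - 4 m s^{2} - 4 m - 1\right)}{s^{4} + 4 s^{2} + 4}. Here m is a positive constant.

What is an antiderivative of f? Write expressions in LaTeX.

An antiderivative is F(s) = - \frac{m s^{4} + 2 m s^{2} - 1}{2 \left(s^{2} + 2\right)}.

Whatever form F(s) takes, F'(s) = f(s) is non-negotiable.
Check: d/ds[- \frac{m s^{4} + 2 m s^{2} - 1}{2 \left(s^{2} + 2\right)}] = \frac{- m s^{5} - 4 m s^{3} - 4 m s - s}{s^{4} + 4 s^{2} + 4}, which equals f(s).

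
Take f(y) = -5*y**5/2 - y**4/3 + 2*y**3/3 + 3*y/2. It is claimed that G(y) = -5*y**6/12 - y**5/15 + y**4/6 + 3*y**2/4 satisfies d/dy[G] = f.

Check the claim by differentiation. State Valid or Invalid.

d/dy[G] = -5*y**5/2 - y**4/3 + 2*y**3/3 + 3*y/2
This equals f(y) exactly, so the claim holds.

Valid: G'(y) = f(y).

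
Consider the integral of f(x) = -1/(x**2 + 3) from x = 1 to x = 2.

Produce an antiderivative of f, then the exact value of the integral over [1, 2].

Any candidate F(x) must reproduce f(x) exactly when differentiated.
F(x) = -sqrt(3)*atan(sqrt(3)*x/3)/3 is an antiderivative of f.
Check: d/dx[-sqrt(3)*atan(sqrt(3)*x/3)/3] = -1/(x**2 + 3) = f(x).
F(2) = -sqrt(3)*atan(2*sqrt(3)/3)/3; F(1) = -sqrt(3)*pi/18.
Integral = F(2) - F(1) = -sqrt(3)*atan(2*sqrt(3)/3)/3 + sqrt(3)*pi/18.

Antiderivative: F(x) = -sqrt(3)*atan(sqrt(3)*x/3)/3; value = -sqrt(3)*atan(2*sqrt(3)/3)/3 + sqrt(3)*pi/18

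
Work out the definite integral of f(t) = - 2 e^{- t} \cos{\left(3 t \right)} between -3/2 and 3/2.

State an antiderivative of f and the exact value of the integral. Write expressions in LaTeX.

Whatever form F(t) takes, F'(t) = f(t) is non-negotiable.
F(t) = \frac{\left(- 3 \sin{\left(3 t \right)} + \cos{\left(3 t \right)}\right) e^{- t}}{5} is an antiderivative of f.
Check: d/dt[\frac{\left(- 3 \sin{\left(3 t \right)} + \cos{\left(3 t \right)}\right) e^{- t}}{5}] = - 2 e^{- t} \cos{\left(3 t \right)} = f(t).
F(3/2) = \frac{\cos{\left(\frac{9}{2} \right)}}{5 e^{\frac{3}{2}}} - \frac{3 \sin{\left(\frac{9}{2} \right)}}{5 e^{\frac{3}{2}}}; F(-3/2) = \frac{3 e^{\frac{3}{2}} \sin{\left(\frac{9}{2} \right)}}{5} + \frac{e^{\frac{3}{2}} \cos{\left(\frac{9}{2} \right)}}{5}.
Integral = F(3/2) - F(-3/2) = \frac{\cos{\left(\frac{9}{2} \right)}}{5 e^{\frac{3}{2}}} - \frac{3 \sin{\left(\frac{9}{2} \right)}}{5 e^{\frac{3}{2}}} - \frac{e^{\frac{3}{2}} \cos{\left(\frac{9}{2} \right)}}{5} - \frac{3 e^{\frac{3}{2}} \sin{\left(\frac{9}{2} \right)}}{5}.

Antiderivative: F(t) = \frac{\left(- 3 \sin{\left(3 t \right)} + \cos{\left(3 t \right)}\right) e^{- t}}{5}; value = \frac{\cos{\left(\frac{9}{2} \right)}}{5 e^{\frac{3}{2}}} - \frac{3 \sin{\left(\frac{9}{2} \right)}}{5 e^{\frac{3}{2}}} - \frac{e^{\frac{3}{2}} \cos{\left(\frac{9}{2} \right)}}{5} - \frac{3 e^{\frac{3}{2}} \sin{\left(\frac{9}{2} \right)}}{5}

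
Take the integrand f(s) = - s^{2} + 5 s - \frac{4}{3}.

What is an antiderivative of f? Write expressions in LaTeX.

An antiderivative is F(s) = - \frac{s^{3}}{3} + \frac{5 s^{2}}{2} - \frac{4 s}{3}.

Integrate term by term and add the pieces.
Check: d/ds[- \frac{s^{3}}{3} + \frac{5 s^{2}}{2} - \frac{4 s}{3}] = - s^{2} + 5 s - \frac{4}{3} = f(s).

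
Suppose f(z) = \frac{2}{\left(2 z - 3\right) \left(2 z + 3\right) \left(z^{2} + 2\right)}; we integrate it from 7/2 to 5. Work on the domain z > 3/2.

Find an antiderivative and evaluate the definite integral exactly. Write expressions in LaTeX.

Antiderivative: F(z) = \frac{2 \log{\left(z - \frac{3}{2} \right)} - 2 \log{\left(z + \frac{3}{2} \right)} - 3 \sqrt{2} \operatorname{atan}{\left(\frac{\sqrt{2} z}{2} \right)}}{51}; value = - \frac{\sqrt{2} \operatorname{atan}{\left(\frac{5 \sqrt{2}}{2} \right)}}{17} - \frac{2 \log{\left(\frac{13}{2} \right)}}{51} - \frac{2 \log{\left(2 \right)}}{51} + \frac{2 \log{\left(\frac{7}{2} \right)}}{51} + \frac{2 \log{\left(5 \right)}}{51} + \frac{\sqrt{2} \operatorname{atan}{\left(\frac{7 \sqrt{2}}{4} \right)}}{17}

The denominator factors as \left(2 z - 3\right) \left(2 z + 3\right) \left(z^{2} + 2\right); partial fractions split f into directly integrable pieces: - \frac{2}{17 \left(z^{2} + 2\right)} - \frac{4}{51 \left(2 z + 3\right)} + \frac{4}{51 \left(2 z - 3\right)}.
F(z) = \frac{2 \log{\left(z - \frac{3}{2} \right)} - 2 \log{\left(z + \frac{3}{2} \right)} - 3 \sqrt{2} \operatorname{atan}{\left(\frac{\sqrt{2} z}{2} \right)}}{51} is an antiderivative of f.
Check: d/dz[\frac{2 \log{\left(z - \frac{3}{2} \right)} - 2 \log{\left(z + \frac{3}{2} \right)} - 3 \sqrt{2} \operatorname{atan}{\left(\frac{\sqrt{2} z}{2} \right)}}{51}] = \frac{2}{4 z^{4} - z^{2} - 18}, which equals f(z).
F(5) = - \frac{\sqrt{2} \operatorname{atan}{\left(\frac{5 \sqrt{2}}{2} \right)}}{17} - \frac{2 \log{\left(\frac{13}{2} \right)}}{51} + \frac{2 \log{\left(\frac{7}{2} \right)}}{51}; F(7/2) = - \frac{\sqrt{2} \operatorname{atan}{\left(\frac{7 \sqrt{2}}{4} \right)}}{17} - \frac{2 \log{\left(5 \right)}}{51} + \frac{2 \log{\left(2 \right)}}{51}.
Integral = F(5) - F(7/2) = - \frac{\sqrt{2} \operatorname{atan}{\left(\frac{5 \sqrt{2}}{2} \right)}}{17} - \frac{2 \log{\left(\frac{13}{2} \right)}}{51} - \frac{2 \log{\left(2 \right)}}{51} + \frac{2 \log{\left(\frac{7}{2} \right)}}{51} + \frac{2 \log{\left(5 \right)}}{51} + \frac{\sqrt{2} \operatorname{atan}{\left(\frac{7 \sqrt{2}}{4} \right)}}{17}.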